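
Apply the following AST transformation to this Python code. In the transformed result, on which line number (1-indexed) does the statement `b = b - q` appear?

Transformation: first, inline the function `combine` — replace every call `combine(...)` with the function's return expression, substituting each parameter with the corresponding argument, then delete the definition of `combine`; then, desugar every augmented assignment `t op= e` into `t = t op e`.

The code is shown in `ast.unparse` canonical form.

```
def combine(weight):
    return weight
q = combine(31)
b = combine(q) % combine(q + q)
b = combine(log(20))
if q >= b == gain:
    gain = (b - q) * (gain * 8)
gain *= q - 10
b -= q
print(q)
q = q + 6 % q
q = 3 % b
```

7

Transformed code:
q = 31
b = q % (q + q)
b = log(20)
if q >= b == gain:
    gain = (b - q) * (gain * 8)
gain = gain * (q - 10)
b = b - q
print(q)
q = q + 6 % q
q = 3 % b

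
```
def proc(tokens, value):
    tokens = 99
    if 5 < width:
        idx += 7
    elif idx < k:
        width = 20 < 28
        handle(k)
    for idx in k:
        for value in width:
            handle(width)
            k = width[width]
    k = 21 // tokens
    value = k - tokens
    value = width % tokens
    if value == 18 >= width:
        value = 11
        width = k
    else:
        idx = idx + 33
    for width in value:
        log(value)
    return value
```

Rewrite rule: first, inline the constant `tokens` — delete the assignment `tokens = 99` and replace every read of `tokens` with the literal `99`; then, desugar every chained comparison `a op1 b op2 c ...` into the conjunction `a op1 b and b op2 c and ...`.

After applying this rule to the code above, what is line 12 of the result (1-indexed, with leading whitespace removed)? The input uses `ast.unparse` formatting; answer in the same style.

Transformed code:
def proc(tokens, value):
    if 5 < width:
        idx += 7
    elif idx < k:
        width = 20 < 28
        handle(k)
    for idx in k:
        for value in width:
            handle(width)
            k = width[width]
    k = 21 // 99
    value = k - 99
    value = width % 99
    if value == 18 and 18 >= width:
        value = 11
        width = k
    else:
        idx = idx + 33
    for width in value:
        log(value)
    return value

value = k - 99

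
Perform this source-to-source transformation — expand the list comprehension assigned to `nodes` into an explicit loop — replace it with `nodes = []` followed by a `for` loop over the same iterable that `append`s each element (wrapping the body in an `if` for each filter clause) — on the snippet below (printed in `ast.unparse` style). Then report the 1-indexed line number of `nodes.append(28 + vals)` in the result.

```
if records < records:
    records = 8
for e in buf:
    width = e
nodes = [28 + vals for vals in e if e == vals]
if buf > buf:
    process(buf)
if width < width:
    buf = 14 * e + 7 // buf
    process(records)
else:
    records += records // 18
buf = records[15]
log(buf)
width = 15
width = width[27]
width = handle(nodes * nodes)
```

8

Transformed code:
if records < records:
    records = 8
for e in buf:
    width = e
nodes = []
for vals in e:
    if e == vals:
        nodes.append(28 + vals)
if buf > buf:
    process(buf)
if width < width:
    buf = 14 * e + 7 // buf
    process(records)
else:
    records += records // 18
buf = records[15]
log(buf)
width = 15
width = width[27]
width = handle(nodes * nodes)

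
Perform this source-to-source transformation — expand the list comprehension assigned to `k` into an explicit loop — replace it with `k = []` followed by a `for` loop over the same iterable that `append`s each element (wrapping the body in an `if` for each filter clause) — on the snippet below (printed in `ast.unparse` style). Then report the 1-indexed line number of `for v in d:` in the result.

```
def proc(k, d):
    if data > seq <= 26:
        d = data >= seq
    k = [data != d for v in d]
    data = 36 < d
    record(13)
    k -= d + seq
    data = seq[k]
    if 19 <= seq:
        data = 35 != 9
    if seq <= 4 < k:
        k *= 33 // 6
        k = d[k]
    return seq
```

Transformed code:
def proc(k, d):
    if data > seq <= 26:
        d = data >= seq
    k = []
    for v in d:
        k.append(data != d)
    data = 36 < d
    record(13)
    k -= d + seq
    data = seq[k]
    if 19 <= seq:
        data = 35 != 9
    if seq <= 4 < k:
        k *= 33 // 6
        k = d[k]
    return seq

5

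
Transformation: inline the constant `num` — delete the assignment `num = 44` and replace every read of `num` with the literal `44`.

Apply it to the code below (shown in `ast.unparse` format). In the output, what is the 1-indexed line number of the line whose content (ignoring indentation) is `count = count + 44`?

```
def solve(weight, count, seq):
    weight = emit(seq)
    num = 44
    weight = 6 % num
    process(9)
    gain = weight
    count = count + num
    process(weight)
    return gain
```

Transformed code:
def solve(weight, count, seq):
    weight = emit(seq)
    weight = 6 % 44
    process(9)
    gain = weight
    count = count + 44
    process(weight)
    return gain

6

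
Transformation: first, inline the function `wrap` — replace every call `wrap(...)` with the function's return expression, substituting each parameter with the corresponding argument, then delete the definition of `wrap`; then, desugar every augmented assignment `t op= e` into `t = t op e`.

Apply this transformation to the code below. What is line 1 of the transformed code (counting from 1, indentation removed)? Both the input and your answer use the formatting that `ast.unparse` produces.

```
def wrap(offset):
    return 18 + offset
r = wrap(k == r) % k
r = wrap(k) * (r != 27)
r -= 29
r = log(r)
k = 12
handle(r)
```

r = (18 + (k == r)) % k

Transformed code:
r = (18 + (k == r)) % k
r = (18 + k) * (r != 27)
r = r - 29
r = log(r)
k = 12
handle(r)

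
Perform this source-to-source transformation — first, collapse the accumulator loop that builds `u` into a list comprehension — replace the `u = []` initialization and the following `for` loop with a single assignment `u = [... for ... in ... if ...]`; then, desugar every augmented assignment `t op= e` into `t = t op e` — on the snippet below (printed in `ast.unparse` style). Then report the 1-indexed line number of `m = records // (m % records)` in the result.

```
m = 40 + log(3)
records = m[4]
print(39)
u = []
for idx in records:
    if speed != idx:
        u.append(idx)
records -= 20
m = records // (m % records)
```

Transformed code:
m = 40 + log(3)
records = m[4]
print(39)
u = [idx for idx in records if speed != idx]
records = records - 20
m = records // (m % records)

6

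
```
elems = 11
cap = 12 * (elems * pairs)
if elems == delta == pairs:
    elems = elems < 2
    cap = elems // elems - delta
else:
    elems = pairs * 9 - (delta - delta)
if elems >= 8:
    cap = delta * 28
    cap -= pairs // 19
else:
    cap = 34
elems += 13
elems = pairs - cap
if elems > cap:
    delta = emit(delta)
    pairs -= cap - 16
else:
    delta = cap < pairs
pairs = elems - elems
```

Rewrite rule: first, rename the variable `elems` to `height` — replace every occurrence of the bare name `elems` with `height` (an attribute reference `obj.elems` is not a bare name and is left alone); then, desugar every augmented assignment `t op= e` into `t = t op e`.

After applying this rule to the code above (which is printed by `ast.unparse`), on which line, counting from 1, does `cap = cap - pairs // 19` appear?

Transformed code:
height = 11
cap = 12 * (height * pairs)
if height == delta == pairs:
    height = height < 2
    cap = height // height - delta
else:
    height = pairs * 9 - (delta - delta)
if height >= 8:
    cap = delta * 28
    cap = cap - pairs // 19
else:
    cap = 34
height = height + 13
height = pairs - cap
if height > cap:
    delta = emit(delta)
    pairs = pairs - (cap - 16)
else:
    delta = cap < pairs
pairs = height - height

10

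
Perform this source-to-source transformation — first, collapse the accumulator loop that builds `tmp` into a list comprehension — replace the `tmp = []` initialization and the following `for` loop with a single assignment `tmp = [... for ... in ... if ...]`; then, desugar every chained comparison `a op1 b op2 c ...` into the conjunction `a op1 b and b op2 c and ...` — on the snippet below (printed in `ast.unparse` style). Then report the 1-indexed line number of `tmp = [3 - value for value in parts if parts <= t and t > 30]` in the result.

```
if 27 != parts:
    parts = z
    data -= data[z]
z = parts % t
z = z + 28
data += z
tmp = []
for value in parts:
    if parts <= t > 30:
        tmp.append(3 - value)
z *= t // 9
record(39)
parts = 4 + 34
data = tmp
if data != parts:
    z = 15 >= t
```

7

Transformed code:
if 27 != parts:
    parts = z
    data -= data[z]
z = parts % t
z = z + 28
data += z
tmp = [3 - value for value in parts if parts <= t and t > 30]
z *= t // 9
record(39)
parts = 4 + 34
data = tmp
if data != parts:
    z = 15 >= t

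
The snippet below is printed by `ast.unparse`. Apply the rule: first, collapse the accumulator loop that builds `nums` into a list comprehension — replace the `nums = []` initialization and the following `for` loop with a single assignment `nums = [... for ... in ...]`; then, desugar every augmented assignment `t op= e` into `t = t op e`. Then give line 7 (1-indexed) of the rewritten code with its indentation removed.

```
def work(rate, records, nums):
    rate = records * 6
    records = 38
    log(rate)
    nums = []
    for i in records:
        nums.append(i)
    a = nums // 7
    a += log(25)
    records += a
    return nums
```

Transformed code:
def work(rate, records, nums):
    rate = records * 6
    records = 38
    log(rate)
    nums = [i for i in records]
    a = nums // 7
    a = a + log(25)
    records = records + a
    return nums

a = a + log(25)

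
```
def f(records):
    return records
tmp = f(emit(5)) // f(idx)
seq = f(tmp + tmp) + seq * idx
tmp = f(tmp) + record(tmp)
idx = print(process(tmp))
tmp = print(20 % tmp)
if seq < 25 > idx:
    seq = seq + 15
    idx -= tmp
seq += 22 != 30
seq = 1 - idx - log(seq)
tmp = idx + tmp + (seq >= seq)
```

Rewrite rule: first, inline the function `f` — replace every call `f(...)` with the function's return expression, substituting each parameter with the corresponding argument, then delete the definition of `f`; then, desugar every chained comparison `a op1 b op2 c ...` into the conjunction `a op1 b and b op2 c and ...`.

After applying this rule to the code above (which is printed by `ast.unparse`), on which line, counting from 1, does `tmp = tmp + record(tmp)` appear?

3

Transformed code:
tmp = emit(5) // idx
seq = tmp + tmp + seq * idx
tmp = tmp + record(tmp)
idx = print(process(tmp))
tmp = print(20 % tmp)
if seq < 25 and 25 > idx:
    seq = seq + 15
    idx -= tmp
seq += 22 != 30
seq = 1 - idx - log(seq)
tmp = idx + tmp + (seq >= seq)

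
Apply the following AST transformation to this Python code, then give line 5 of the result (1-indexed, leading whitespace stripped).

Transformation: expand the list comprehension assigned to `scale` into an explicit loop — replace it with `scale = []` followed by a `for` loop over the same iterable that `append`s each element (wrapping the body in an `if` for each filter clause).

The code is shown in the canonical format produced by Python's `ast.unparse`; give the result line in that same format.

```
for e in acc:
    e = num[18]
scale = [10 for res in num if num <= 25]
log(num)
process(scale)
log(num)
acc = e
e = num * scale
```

Transformed code:
for e in acc:
    e = num[18]
scale = []
for res in num:
    if num <= 25:
        scale.append(10)
log(num)
process(scale)
log(num)
acc = e
e = num * scale

if num <= 25:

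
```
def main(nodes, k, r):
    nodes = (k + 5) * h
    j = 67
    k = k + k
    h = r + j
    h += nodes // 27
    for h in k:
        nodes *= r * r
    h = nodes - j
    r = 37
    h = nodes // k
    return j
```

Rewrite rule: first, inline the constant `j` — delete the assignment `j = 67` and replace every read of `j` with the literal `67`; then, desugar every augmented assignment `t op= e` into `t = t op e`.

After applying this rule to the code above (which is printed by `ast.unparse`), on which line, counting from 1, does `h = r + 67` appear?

4

Transformed code:
def main(nodes, k, r):
    nodes = (k + 5) * h
    k = k + k
    h = r + 67
    h = h + nodes // 27
    for h in k:
        nodes = nodes * (r * r)
    h = nodes - 67
    r = 37
    h = nodes // k
    return 67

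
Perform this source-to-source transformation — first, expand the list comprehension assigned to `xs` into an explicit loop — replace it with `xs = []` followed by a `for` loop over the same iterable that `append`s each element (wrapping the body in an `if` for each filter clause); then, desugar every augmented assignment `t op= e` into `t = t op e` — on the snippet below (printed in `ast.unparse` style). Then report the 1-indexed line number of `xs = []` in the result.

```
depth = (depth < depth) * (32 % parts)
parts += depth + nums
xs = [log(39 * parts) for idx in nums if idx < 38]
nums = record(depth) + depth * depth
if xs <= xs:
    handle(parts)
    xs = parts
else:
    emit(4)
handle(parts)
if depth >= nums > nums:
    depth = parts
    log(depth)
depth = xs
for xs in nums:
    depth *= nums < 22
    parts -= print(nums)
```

Transformed code:
depth = (depth < depth) * (32 % parts)
parts = parts + (depth + nums)
xs = []
for idx in nums:
    if idx < 38:
        xs.append(log(39 * parts))
nums = record(depth) + depth * depth
if xs <= xs:
    handle(parts)
    xs = parts
else:
    emit(4)
handle(parts)
if depth >= nums > nums:
    depth = parts
    log(depth)
depth = xs
for xs in nums:
    depth = depth * (nums < 22)
    parts = parts - print(nums)

3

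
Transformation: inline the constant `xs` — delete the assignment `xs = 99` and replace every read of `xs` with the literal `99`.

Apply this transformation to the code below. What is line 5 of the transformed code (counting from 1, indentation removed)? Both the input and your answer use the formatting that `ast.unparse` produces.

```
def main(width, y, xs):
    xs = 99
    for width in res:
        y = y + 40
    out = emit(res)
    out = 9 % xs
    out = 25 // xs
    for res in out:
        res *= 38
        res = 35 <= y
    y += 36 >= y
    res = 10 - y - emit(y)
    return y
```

Transformed code:
def main(width, y, xs):
    for width in res:
        y = y + 40
    out = emit(res)
    out = 9 % 99
    out = 25 // 99
    for res in out:
        res *= 38
        res = 35 <= y
    y += 36 >= y
    res = 10 - y - emit(y)
    return y

out = 9 % 99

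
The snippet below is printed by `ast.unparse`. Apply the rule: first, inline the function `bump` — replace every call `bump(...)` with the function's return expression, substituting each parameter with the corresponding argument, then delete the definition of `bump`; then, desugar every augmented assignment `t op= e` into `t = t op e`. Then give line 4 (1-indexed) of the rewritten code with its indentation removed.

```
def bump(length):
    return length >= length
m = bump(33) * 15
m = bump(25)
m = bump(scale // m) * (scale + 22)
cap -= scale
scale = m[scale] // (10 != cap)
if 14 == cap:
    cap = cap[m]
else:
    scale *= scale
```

Transformed code:
m = (33 >= 33) * 15
m = 25 >= 25
m = (scale // m >= scale // m) * (scale + 22)
cap = cap - scale
scale = m[scale] // (10 != cap)
if 14 == cap:
    cap = cap[m]
else:
    scale = scale * scale

cap = cap - scale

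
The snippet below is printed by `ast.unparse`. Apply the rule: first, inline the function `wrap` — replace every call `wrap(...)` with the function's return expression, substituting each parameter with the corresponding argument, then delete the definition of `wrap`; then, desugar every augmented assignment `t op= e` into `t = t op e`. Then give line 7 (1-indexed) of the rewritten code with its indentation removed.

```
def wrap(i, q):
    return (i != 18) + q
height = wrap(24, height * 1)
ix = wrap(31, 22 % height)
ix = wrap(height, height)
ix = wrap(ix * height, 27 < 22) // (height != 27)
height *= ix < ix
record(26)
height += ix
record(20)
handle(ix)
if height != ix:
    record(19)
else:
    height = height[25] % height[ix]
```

Transformed code:
height = (24 != 18) + height * 1
ix = (31 != 18) + 22 % height
ix = (height != 18) + height
ix = ((ix * height != 18) + (27 < 22)) // (height != 27)
height = height * (ix < ix)
record(26)
height = height + ix
record(20)
handle(ix)
if height != ix:
    record(19)
else:
    height = height[25] % height[ix]

height = height + ix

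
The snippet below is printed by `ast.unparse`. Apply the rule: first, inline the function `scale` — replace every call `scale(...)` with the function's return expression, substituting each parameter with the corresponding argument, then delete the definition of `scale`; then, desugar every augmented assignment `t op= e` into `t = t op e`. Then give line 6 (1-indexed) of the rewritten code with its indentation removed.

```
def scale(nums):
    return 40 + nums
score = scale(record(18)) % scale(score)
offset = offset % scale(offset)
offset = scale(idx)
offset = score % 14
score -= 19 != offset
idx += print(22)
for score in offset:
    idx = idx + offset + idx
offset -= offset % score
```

Transformed code:
score = (40 + record(18)) % (40 + score)
offset = offset % (40 + offset)
offset = 40 + idx
offset = score % 14
score = score - (19 != offset)
idx = idx + print(22)
for score in offset:
    idx = idx + offset + idx
offset = offset - offset % score

idx = idx + print(22)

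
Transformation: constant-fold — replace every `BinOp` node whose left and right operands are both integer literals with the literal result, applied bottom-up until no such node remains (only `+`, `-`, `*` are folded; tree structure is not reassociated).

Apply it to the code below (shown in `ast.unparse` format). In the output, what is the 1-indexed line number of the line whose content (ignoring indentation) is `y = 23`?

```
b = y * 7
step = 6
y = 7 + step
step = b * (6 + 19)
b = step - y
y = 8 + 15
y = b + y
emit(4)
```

Transformed code:
b = y * 7
step = 6
y = 7 + step
step = b * 25
b = step - y
y = 23
y = b + y
emit(4)

6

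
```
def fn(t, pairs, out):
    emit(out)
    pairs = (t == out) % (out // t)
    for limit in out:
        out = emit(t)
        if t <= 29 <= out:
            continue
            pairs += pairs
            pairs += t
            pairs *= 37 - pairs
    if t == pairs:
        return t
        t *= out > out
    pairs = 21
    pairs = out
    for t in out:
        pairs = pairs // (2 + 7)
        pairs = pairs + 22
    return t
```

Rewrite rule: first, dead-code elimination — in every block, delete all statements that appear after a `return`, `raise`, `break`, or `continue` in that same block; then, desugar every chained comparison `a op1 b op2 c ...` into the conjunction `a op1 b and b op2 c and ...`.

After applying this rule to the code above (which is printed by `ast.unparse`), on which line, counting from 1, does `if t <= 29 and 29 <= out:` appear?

6

Transformed code:
def fn(t, pairs, out):
    emit(out)
    pairs = (t == out) % (out // t)
    for limit in out:
        out = emit(t)
        if t <= 29 and 29 <= out:
            continue
    if t == pairs:
        return t
    pairs = 21
    pairs = out
    for t in out:
        pairs = pairs // (2 + 7)
        pairs = pairs + 22
    return t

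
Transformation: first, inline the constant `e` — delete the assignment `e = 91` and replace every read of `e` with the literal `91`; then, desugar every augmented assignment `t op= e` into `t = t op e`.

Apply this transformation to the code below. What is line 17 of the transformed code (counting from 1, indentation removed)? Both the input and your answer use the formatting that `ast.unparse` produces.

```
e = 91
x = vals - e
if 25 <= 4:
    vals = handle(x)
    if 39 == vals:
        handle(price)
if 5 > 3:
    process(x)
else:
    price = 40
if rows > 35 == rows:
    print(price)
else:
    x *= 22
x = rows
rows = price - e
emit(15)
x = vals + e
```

x = vals + 91

Transformed code:
x = vals - 91
if 25 <= 4:
    vals = handle(x)
    if 39 == vals:
        handle(price)
if 5 > 3:
    process(x)
else:
    price = 40
if rows > 35 == rows:
    print(price)
else:
    x = x * 22
x = rows
rows = price - 91
emit(15)
x = vals + 91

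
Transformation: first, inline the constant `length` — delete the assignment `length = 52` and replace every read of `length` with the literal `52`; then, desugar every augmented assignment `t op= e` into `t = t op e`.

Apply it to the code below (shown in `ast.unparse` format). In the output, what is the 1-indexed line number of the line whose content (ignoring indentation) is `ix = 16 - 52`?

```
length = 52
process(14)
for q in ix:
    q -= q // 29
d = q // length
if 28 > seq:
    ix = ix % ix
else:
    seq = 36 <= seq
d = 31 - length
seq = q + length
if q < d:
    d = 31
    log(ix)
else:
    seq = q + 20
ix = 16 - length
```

Transformed code:
process(14)
for q in ix:
    q = q - q // 29
d = q // 52
if 28 > seq:
    ix = ix % ix
else:
    seq = 36 <= seq
d = 31 - 52
seq = q + 52
if q < d:
    d = 31
    log(ix)
else:
    seq = q + 20
ix = 16 - 52

16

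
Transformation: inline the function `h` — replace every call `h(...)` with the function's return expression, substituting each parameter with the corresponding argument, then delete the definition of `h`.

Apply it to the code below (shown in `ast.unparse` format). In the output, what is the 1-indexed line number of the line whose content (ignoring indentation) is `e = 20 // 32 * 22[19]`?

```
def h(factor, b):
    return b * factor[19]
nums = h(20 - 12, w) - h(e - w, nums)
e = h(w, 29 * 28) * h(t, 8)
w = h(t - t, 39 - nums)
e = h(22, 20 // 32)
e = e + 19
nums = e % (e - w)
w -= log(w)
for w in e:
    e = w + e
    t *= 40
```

Transformed code:
nums = w * (20 - 12)[19] - nums * (e - w)[19]
e = 29 * 28 * w[19] * (8 * t[19])
w = (39 - nums) * (t - t)[19]
e = 20 // 32 * 22[19]
e = e + 19
nums = e % (e - w)
w -= log(w)
for w in e:
    e = w + e
    t *= 40

4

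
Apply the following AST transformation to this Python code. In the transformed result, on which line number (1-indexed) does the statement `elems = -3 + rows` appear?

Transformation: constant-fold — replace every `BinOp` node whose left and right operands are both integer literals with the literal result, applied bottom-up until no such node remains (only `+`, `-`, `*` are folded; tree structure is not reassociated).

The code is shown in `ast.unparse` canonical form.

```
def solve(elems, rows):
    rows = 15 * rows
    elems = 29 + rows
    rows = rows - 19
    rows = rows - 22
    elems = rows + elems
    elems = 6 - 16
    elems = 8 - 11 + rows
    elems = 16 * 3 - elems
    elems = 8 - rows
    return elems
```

Transformed code:
def solve(elems, rows):
    rows = 15 * rows
    elems = 29 + rows
    rows = rows - 19
    rows = rows - 22
    elems = rows + elems
    elems = -10
    elems = -3 + rows
    elems = 48 - elems
    elems = 8 - rows
    return elems

8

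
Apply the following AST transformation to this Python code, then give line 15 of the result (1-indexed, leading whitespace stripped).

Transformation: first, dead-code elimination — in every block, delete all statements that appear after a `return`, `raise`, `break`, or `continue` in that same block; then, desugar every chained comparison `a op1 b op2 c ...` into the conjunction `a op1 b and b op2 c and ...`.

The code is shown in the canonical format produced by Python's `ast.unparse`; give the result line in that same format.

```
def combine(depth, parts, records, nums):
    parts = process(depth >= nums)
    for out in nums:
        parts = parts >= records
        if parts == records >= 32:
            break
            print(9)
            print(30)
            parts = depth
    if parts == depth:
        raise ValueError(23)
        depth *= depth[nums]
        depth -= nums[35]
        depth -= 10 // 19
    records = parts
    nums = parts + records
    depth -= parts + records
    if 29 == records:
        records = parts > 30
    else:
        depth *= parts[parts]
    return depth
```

Transformed code:
def combine(depth, parts, records, nums):
    parts = process(depth >= nums)
    for out in nums:
        parts = parts >= records
        if parts == records and records >= 32:
            break
    if parts == depth:
        raise ValueError(23)
    records = parts
    nums = parts + records
    depth -= parts + records
    if 29 == records:
        records = parts > 30
    else:
        depth *= parts[parts]
    return depth

depth *= parts[parts]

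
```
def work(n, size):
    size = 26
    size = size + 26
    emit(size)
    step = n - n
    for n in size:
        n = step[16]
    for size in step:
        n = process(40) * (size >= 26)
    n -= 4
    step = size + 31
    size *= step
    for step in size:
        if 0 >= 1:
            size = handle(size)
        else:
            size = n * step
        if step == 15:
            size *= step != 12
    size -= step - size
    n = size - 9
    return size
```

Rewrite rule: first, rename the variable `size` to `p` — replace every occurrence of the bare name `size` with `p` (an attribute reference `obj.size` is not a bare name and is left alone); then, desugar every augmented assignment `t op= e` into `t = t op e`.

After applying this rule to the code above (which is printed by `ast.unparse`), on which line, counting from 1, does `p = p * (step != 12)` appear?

19

Transformed code:
def work(n, p):
    p = 26
    p = p + 26
    emit(p)
    step = n - n
    for n in p:
        n = step[16]
    for p in step:
        n = process(40) * (p >= 26)
    n = n - 4
    step = p + 31
    p = p * step
    for step in p:
        if 0 >= 1:
            p = handle(p)
        else:
            p = n * step
        if step == 15:
            p = p * (step != 12)
    p = p - (step - p)
    n = p - 9
    return p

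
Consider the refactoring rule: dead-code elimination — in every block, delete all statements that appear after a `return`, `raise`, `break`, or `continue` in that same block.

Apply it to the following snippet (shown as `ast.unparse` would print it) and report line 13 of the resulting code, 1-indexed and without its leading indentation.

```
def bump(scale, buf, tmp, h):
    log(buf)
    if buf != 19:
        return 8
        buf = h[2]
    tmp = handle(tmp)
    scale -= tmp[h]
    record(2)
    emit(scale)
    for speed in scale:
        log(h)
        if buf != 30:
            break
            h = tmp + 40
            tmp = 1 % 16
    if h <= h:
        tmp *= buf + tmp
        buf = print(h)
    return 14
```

if h <= h:

Transformed code:
def bump(scale, buf, tmp, h):
    log(buf)
    if buf != 19:
        return 8
    tmp = handle(tmp)
    scale -= tmp[h]
    record(2)
    emit(scale)
    for speed in scale:
        log(h)
        if buf != 30:
            break
    if h <= h:
        tmp *= buf + tmp
        buf = print(h)
    return 14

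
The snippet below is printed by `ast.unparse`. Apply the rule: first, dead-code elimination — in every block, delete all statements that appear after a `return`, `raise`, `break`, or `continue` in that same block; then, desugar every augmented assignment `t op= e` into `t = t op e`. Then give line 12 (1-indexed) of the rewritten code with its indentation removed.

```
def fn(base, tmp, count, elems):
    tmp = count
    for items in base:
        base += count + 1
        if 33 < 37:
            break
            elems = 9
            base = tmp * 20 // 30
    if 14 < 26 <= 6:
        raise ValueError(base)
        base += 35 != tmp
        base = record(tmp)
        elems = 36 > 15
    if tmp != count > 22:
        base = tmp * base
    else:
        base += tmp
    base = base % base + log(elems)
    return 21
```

base = base + tmp

Transformed code:
def fn(base, tmp, count, elems):
    tmp = count
    for items in base:
        base = base + (count + 1)
        if 33 < 37:
            break
    if 14 < 26 <= 6:
        raise ValueError(base)
    if tmp != count > 22:
        base = tmp * base
    else:
        base = base + tmp
    base = base % base + log(elems)
    return 21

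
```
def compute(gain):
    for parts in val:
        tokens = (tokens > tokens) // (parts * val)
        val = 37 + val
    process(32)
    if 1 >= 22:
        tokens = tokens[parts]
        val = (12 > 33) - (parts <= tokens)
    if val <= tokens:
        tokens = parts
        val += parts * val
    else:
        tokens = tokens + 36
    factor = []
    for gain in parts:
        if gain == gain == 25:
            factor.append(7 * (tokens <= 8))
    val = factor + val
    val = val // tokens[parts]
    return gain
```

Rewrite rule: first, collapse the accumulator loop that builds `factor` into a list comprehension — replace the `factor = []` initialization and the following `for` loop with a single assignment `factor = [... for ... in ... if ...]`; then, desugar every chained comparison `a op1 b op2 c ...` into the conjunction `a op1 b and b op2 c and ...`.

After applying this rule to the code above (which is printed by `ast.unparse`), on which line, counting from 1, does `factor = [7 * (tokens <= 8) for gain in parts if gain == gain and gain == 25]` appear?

Transformed code:
def compute(gain):
    for parts in val:
        tokens = (tokens > tokens) // (parts * val)
        val = 37 + val
    process(32)
    if 1 >= 22:
        tokens = tokens[parts]
        val = (12 > 33) - (parts <= tokens)
    if val <= tokens:
        tokens = parts
        val += parts * val
    else:
        tokens = tokens + 36
    factor = [7 * (tokens <= 8) for gain in parts if gain == gain and gain == 25]
    val = factor + val
    val = val // tokens[parts]
    return gain

14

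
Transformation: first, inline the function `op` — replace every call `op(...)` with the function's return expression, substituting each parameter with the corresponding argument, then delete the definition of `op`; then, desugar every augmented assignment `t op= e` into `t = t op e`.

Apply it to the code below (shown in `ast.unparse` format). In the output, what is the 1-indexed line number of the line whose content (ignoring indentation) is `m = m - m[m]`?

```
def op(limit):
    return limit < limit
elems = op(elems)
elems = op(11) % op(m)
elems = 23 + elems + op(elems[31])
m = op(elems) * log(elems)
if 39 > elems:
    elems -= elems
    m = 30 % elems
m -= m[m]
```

8

Transformed code:
elems = elems < elems
elems = (11 < 11) % (m < m)
elems = 23 + elems + (elems[31] < elems[31])
m = (elems < elems) * log(elems)
if 39 > elems:
    elems = elems - elems
    m = 30 % elems
m = m - m[m]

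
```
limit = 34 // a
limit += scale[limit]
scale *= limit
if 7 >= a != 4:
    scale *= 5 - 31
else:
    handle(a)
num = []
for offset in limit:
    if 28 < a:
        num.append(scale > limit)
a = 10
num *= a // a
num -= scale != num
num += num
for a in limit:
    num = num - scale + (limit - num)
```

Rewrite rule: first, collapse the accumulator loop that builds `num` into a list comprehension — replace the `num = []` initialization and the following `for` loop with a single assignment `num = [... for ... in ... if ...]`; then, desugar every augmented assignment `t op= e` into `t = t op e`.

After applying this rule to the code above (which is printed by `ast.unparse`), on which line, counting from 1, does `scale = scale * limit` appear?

3

Transformed code:
limit = 34 // a
limit = limit + scale[limit]
scale = scale * limit
if 7 >= a != 4:
    scale = scale * (5 - 31)
else:
    handle(a)
num = [scale > limit for offset in limit if 28 < a]
a = 10
num = num * (a // a)
num = num - (scale != num)
num = num + num
for a in limit:
    num = num - scale + (limit - num)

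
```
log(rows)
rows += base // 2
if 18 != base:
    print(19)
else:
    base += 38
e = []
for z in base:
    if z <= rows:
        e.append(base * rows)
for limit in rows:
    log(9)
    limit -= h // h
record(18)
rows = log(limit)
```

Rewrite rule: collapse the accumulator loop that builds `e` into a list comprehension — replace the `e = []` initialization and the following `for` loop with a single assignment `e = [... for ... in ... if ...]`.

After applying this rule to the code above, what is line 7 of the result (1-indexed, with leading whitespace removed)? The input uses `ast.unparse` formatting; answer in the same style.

e = [base * rows for z in base if z <= rows]

Transformed code:
log(rows)
rows += base // 2
if 18 != base:
    print(19)
else:
    base += 38
e = [base * rows for z in base if z <= rows]
for limit in rows:
    log(9)
    limit -= h // h
record(18)
rows = log(limit)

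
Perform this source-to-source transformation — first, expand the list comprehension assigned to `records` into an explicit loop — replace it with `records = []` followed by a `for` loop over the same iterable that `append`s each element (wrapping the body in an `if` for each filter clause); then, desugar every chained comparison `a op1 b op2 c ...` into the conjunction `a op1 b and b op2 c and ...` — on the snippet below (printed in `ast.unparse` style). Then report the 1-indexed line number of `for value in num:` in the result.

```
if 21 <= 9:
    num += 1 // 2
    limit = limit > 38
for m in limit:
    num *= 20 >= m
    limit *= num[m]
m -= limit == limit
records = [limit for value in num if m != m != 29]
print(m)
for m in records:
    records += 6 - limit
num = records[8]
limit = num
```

9

Transformed code:
if 21 <= 9:
    num += 1 // 2
    limit = limit > 38
for m in limit:
    num *= 20 >= m
    limit *= num[m]
m -= limit == limit
records = []
for value in num:
    if m != m and m != 29:
        records.append(limit)
print(m)
for m in records:
    records += 6 - limit
num = records[8]
limit = num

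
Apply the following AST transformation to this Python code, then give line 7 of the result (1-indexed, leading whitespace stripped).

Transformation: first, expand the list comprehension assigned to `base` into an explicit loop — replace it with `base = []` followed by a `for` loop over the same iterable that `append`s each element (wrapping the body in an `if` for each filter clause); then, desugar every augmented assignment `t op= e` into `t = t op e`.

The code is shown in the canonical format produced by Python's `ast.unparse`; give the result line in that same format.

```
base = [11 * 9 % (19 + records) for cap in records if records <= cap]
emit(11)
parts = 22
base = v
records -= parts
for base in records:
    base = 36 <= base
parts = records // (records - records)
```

base = v

Transformed code:
base = []
for cap in records:
    if records <= cap:
        base.append(11 * 9 % (19 + records))
emit(11)
parts = 22
base = v
records = records - parts
for base in records:
    base = 36 <= base
parts = records // (records - records)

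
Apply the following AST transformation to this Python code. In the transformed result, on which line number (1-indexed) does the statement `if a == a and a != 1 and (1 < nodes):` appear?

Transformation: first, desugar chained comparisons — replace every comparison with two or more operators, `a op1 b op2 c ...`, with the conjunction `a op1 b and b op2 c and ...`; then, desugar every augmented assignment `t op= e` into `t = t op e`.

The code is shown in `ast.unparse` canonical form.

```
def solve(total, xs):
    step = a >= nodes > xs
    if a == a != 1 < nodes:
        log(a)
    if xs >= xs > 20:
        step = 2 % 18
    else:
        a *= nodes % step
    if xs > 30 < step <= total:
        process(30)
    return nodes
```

3

Transformed code:
def solve(total, xs):
    step = a >= nodes and nodes > xs
    if a == a and a != 1 and (1 < nodes):
        log(a)
    if xs >= xs and xs > 20:
        step = 2 % 18
    else:
        a = a * (nodes % step)
    if xs > 30 and 30 < step and (step <= total):
        process(30)
    return nodes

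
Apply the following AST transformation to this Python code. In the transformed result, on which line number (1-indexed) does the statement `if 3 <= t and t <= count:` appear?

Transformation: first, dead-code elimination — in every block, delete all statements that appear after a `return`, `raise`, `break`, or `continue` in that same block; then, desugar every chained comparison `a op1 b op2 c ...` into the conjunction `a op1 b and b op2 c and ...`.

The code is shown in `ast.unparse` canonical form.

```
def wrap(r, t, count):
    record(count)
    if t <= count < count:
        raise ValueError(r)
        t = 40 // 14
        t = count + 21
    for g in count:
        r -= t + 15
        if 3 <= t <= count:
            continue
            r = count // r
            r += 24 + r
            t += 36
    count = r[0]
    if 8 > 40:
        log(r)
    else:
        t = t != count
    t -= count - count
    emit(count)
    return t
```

Transformed code:
def wrap(r, t, count):
    record(count)
    if t <= count and count < count:
        raise ValueError(r)
    for g in count:
        r -= t + 15
        if 3 <= t and t <= count:
            continue
    count = r[0]
    if 8 > 40:
        log(r)
    else:
        t = t != count
    t -= count - count
    emit(count)
    return t

7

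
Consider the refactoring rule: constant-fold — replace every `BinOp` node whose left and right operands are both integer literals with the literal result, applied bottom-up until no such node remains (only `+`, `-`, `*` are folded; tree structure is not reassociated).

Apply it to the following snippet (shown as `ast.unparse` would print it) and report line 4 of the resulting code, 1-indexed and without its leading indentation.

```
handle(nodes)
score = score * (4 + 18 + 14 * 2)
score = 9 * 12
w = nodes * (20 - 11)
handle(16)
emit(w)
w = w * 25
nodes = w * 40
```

w = nodes * 9

Transformed code:
handle(nodes)
score = score * 50
score = 108
w = nodes * 9
handle(16)
emit(w)
w = w * 25
nodes = w * 40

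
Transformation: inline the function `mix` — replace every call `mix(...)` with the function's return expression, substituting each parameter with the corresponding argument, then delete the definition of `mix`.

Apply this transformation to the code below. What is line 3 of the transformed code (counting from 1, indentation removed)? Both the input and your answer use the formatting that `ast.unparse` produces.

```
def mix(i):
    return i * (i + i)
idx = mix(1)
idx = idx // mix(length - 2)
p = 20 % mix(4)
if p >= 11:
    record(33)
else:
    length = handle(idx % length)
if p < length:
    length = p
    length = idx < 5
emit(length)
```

p = 20 % (4 * (4 + 4))

Transformed code:
idx = 1 * (1 + 1)
idx = idx // ((length - 2) * (length - 2 + (length - 2)))
p = 20 % (4 * (4 + 4))
if p >= 11:
    record(33)
else:
    length = handle(idx % length)
if p < length:
    length = p
    length = idx < 5
emit(length)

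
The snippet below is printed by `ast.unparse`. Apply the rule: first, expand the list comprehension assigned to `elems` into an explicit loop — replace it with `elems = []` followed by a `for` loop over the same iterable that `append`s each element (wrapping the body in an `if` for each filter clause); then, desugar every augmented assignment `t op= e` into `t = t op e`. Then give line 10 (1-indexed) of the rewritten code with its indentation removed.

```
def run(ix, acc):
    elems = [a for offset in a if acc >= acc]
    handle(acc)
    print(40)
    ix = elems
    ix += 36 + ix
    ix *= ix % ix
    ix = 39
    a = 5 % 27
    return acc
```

Transformed code:
def run(ix, acc):
    elems = []
    for offset in a:
        if acc >= acc:
            elems.append(a)
    handle(acc)
    print(40)
    ix = elems
    ix = ix + (36 + ix)
    ix = ix * (ix % ix)
    ix = 39
    a = 5 % 27
    return acc

ix = ix * (ix % ix)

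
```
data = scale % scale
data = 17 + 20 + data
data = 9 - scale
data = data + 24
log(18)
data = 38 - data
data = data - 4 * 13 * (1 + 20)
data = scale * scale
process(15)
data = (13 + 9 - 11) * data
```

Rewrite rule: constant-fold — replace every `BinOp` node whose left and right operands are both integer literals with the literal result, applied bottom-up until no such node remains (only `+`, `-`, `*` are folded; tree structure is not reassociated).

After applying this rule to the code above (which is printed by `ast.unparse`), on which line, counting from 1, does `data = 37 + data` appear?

2

Transformed code:
data = scale % scale
data = 37 + data
data = 9 - scale
data = data + 24
log(18)
data = 38 - data
data = data - 1092
data = scale * scale
process(15)
data = 11 * data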